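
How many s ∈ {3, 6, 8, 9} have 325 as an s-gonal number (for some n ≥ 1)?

3

s = 3: P(3, 25) = 325. ✓
s = 6: P(6, 13) = 325. ✓
s = 8: P(8, 10) = 280 and P(8, 11) = 341; 325 is not s-gonal.
s = 9: P(9, 10) = 325. ✓
Hits: s ∈ {3, 6, 9} → 3.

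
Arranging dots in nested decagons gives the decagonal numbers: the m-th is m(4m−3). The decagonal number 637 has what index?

Set n(4n−3) = 637, giving 4n² − 3n − 637 = 0.
So n = (3 + 101) / 8 = 104/8 = 13.
Check: 13·(4·13 − 3) = 637. ✓

13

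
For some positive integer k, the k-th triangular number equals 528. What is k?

32

Set n(n+1)/2 = 528, giving n² + n − 1056 = 0.
The discriminant is 1 + 8·528 = 4225, and √4225 = 65.
So n = (-1 + 65) / 2 = 64/2 = 32.
Check: 32·33/2 = 528. ✓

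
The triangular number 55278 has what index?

Set n(n+1)/2 = 55278, giving n² + n − 110556 = 0.
The discriminant is 1 + 8·55278 = 442225, and √442225 = 665.
So n = (-1 + 665) / 2 = 664/2 = 332.
Check: 332·333/2 = 55278. ✓

332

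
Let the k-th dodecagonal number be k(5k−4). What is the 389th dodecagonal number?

The 389th dodecagonal number is n(5n−4) with n = 389.
389·(5·389 − 4) = 389·1941 = 755049.

755049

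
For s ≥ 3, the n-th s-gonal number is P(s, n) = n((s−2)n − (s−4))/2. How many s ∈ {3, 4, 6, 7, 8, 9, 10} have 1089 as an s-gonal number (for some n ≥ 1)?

2

s = 3: P(3, 46) = 1081 and P(3, 47) = 1128; 1089 is not s-gonal.
s = 4: P(4, 33) = 1089. ✓
s = 6: P(6, 23) = 1035 and P(6, 24) = 1128; 1089 is not s-gonal.
s = 7: P(7, 21) = 1071 and P(7, 22) = 1177; 1089 is not s-gonal.
s = 8: P(8, 19) = 1045 and P(8, 20) = 1160; 1089 is not s-gonal.
s = 9: P(9, 18) = 1089. ✓
s = 10: P(10, 16) = 976 and P(10, 17) = 1105; 1089 is not s-gonal.
Hits: s ∈ {4, 9} → 2.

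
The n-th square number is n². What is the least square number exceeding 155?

Solve n² > 155 for integer n.
The largest n with value ≤ 155 is 12 (since 144 ≤ 155 < 169), so the first above is n = 13, value 169.

169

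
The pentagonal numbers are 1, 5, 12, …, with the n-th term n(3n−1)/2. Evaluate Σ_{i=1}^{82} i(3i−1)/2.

Σ i(3i−1)/2 = (3Σi² − Σi) / 2 over i = 1..82.
Σi = 3403 and Σi² = 187165.
(3·187165 − 1·3403) / 2 = 558092/2 = 279046.

279046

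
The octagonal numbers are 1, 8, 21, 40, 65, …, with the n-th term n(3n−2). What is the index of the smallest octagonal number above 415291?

373

Solve n(3n−2) > 415291 for integer n.
The largest n with value ≤ 415291 is 372 (since 414408 ≤ 415291 < 416641), so the first above is n = 373, value 416641.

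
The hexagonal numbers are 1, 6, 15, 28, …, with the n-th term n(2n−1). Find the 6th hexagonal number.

The 6th hexagonal number is n(2n−1) with n = 6.
6·(2·6 − 1) = 6·11 = 66.

66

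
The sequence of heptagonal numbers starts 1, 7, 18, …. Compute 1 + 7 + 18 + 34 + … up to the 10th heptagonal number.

Σ i(5i−3)/2 = (5Σi² − 3Σi) / 2 over i = 1..10.
Σi = 55 and Σi² = 385.
(5·385 − 3·55) / 2 = 1760/2 = 880.

880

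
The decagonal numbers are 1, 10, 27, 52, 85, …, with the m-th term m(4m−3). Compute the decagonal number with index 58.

The 58th decagonal number is n(4n−3) with n = 58.
58·(4·58 − 3) = 58·229 = 13282.

13282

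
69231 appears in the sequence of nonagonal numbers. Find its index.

141

Set n(7n−5)/2 = 69231, giving 7n² − 5n − 138462 = 0.
The discriminant is 25 + 56·69231 = 3876961, and √3876961 = 1969.
So n = (5 + 1969) / 14 = 1974/14 = 141.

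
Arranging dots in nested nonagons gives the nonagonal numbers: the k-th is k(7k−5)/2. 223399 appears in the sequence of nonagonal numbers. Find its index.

253

Set n(7n−5)/2 = 223399, giving 7n² − 5n − 446798 = 0.
The discriminant is 25 + 56·223399 = 12510369, and √12510369 = 3537.
So n = (5 + 3537) / 14 = 3542/14 = 253.
Check: 253·(7·253 − 5)/2 = 223399. ✓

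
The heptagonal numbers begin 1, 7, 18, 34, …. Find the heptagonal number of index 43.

4558

The 43rd heptagonal number is n(5n−3)/2 with n = 43.
43·(5·43 − 3)/2 = 43·212/2 = 43·106 = 4558.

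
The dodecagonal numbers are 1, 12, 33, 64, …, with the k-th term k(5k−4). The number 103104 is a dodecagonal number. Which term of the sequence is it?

144

Set n(5n−4) = 103104, giving 5n² − 4n − 103104 = 0.
So n = (4 + 1436) / 10 = 1440/10 = 144.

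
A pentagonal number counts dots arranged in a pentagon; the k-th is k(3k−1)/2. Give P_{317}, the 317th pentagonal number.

The 317th pentagonal number is n(3n−1)/2 with n = 317.
317·(3·317 − 1)/2 = 317·950/2 = 317·475 = 150575.

150575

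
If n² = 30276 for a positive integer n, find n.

174

We need n² = 30276, so n = √30276 = 174.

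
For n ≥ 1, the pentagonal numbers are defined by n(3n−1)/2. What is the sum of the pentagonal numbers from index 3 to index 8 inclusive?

Σ i(3i−1)/2 = (3Σi² − Σi) / 2 over i = 3..8.
Σi = 36 − 3 = 33 and Σi² = 204 − 5 = 199.
(3·199 − 1·33) / 2 = 564/2 = 282.

282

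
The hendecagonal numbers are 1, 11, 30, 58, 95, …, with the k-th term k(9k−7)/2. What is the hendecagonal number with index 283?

The 283rd hendecagonal number is n(9n−7)/2 with n = 283.
283·(9·283 − 7)/2 = 283·2540/2 = 283·1270 = 359410.

359410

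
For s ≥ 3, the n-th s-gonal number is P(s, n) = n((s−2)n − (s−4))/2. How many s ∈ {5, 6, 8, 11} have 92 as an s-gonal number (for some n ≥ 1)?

s = 5: P(5, 8) = 92. ✓
s = 6: P(6, 7) = 91 and P(6, 8) = 120; 92 is not s-gonal.
s = 8: P(8, 5) = 65 and P(8, 6) = 96; 92 is not s-gonal.
s = 11: P(11, 4) = 58 and P(11, 5) = 95; 92 is not s-gonal.
Hits: s ∈ {5} → 1.

1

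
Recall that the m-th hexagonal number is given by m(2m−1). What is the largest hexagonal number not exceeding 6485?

Solve n(2n−1) ≤ 6485 for integer n.
n = 57 gives 6441 ≤ 6485, while n = 58 gives 6670 > 6485; so the answer is 6441.

6441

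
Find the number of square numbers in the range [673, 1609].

15

The n-th square number is n².
Smallest index with value ≥ 673: n = 26 (giving 676).
Largest index with value ≤ 1609: n = 40 (giving 1600).
Indices 26 through 40: 15 terms.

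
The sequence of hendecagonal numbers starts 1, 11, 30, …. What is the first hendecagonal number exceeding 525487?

Solve n(9n−7)/2 > 525487 for integer n.
The largest n with value ≤ 525487 is 342 (since 525141 ≤ 525487 < 528220), so the first above is n = 343, value 528220.

528220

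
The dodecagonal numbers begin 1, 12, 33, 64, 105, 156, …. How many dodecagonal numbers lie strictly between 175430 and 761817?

The n-th dodecagonal number is n(5n−4).
Smallest index with value > 175430: n = 188 (giving 175968).
Largest index with value < 761817: n = 390 (giving 758940).
Indices 188 through 390: 203 terms.

203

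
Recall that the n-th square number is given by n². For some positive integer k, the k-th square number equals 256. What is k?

16

We need n² = 256, so n = √256 = 16.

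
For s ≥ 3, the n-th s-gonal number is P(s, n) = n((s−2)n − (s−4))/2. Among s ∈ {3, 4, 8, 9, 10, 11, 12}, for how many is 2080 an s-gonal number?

s = 3: P(3, 64) = 2080. ✓
s = 4: P(4, 45) = 2025 and P(4, 46) = 2116; 2080 is not s-gonal.
s = 8: P(8, 26) = 1976 and P(8, 27) = 2133; 2080 is not s-gonal.
s = 9: P(9, 24) = 1956 and P(9, 25) = 2125; 2080 is not s-gonal.
s = 10: P(10, 23) = 2047 and P(10, 24) = 2232; 2080 is not s-gonal.
s = 11: P(11, 21) = 1911 and P(11, 22) = 2101; 2080 is not s-gonal.
s = 12: P(12, 20) = 1920 and P(12, 21) = 2121; 2080 is not s-gonal.
Hits: s ∈ {3} → 1.

1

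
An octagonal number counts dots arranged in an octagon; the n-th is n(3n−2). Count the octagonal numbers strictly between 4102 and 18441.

The n-th octagonal number is n(3n−2).
Smallest index with value > 4102: n = 38 (giving 4256).
Largest index with value < 18441: n = 78 (giving 18096).
Indices 38 through 78: 41 terms.

41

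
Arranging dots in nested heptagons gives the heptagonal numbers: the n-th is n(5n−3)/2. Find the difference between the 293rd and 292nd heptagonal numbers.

1461

Consecutive heptagonal numbers differ by 5n − 4: here 5·293 − 4 = 1461.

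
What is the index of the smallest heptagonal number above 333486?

Solve n(5n−3)/2 > 333486 for integer n.
The largest n with value ≤ 333486 is 365 (since 332515 ≤ 333486 < 334341), so the first above is n = 366, value 334341.

366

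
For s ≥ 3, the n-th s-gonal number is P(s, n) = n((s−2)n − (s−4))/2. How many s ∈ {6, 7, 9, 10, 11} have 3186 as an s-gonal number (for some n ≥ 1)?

s = 6: P(6, 40) = 3160 and P(6, 41) = 3321; 3186 is not s-gonal.
s = 7: P(7, 36) = 3186. ✓
s = 9: P(9, 30) = 3075 and P(9, 31) = 3286; 3186 is not s-gonal.
s = 10: P(10, 28) = 3052 and P(10, 29) = 3277; 3186 is not s-gonal.
s = 11: P(11, 27) = 3186. ✓
Hits: s ∈ {7, 11} → 2.

2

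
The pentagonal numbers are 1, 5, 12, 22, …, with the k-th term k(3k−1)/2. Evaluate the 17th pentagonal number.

17·(3·17 − 1)/2 = 17·50/2 = 17·25 = 425.

425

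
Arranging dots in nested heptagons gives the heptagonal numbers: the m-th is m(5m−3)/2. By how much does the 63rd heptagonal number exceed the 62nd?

Consecutive heptagonal numbers differ by 5n − 4: here 5·63 − 4 = 311.

311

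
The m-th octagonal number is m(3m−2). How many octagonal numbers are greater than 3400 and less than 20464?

48

The n-th octagonal number is n(3n−2).
Smallest index with value > 3400: n = 35 (giving 3605).
Largest index with value < 20464: n = 82 (giving 20008).
Indices 35 through 82: 48 terms.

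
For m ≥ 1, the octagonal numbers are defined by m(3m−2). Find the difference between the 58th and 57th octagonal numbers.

343

Consecutive octagonal numbers differ by 6n − 5: here 6·58 − 5 = 343.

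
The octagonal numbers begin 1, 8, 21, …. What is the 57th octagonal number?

57·(3·57 − 2) = 57·169 = 9633.

9633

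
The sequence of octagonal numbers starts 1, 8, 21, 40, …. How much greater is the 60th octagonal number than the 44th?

4960

60·(3·60 − 2) = 10680 and 44·(3·44 − 2) = 5720.
Difference: 10680 − 5720 = 4960.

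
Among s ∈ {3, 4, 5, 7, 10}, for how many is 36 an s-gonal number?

2

s = 3: P(3, 8) = 36. ✓
s = 4: P(4, 6) = 36. ✓
s = 5: P(5, 5) = 35 and P(5, 6) = 51; 36 is not s-gonal.
s = 7: P(7, 4) = 34 and P(7, 5) = 55; 36 is not s-gonal.
s = 10: P(10, 3) = 27 and P(10, 4) = 52; 36 is not s-gonal.
Hits: s ∈ {3, 4} → 2.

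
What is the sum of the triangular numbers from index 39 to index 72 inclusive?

Σ i(i+1)/2 = (Σi² + Σi) / 2 over i = 39..72.
Σi = 2628 − 741 = 1887 and Σi² = 127020 − 19019 = 108001.
(1·108001 + 1·1887) / 2 = 109888/2 = 54944.

54944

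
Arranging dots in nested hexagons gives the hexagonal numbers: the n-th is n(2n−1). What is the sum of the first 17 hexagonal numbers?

Σ i(2i−1) = 2Σi² − Σi over i = 1..17.
Σi = 153 and Σi² = 1785.
2·1785 − 1·153 = 3417.

3417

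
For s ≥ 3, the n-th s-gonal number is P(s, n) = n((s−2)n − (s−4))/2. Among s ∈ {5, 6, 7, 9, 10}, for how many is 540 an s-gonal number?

s = 5: P(5, 19) = 532 and P(5, 20) = 590; 540 is not s-gonal.
s = 6: P(6, 16) = 496 and P(6, 17) = 561; 540 is not s-gonal.
s = 7: P(7, 15) = 540. ✓
s = 9: P(9, 12) = 474 and P(9, 13) = 559; 540 is not s-gonal.
s = 10: P(10, 12) = 540. ✓
Hits: s ∈ {7, 10} → 2.

2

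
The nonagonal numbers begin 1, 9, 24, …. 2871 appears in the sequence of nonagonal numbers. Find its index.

29

Set n(7n−5)/2 = 2871, giving 7n² − 5n − 5742 = 0.
The discriminant is 25 + 56·2871 = 160801, and √160801 = 401.
So n = (5 + 401) / 14 = 406/14 = 29.
Check: 29·(7·29 − 5)/2 = 2871. ✓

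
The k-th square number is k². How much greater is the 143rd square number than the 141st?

143² = 20449 and 141² = 19881.
Difference: 20449 − 19881 = 568.

568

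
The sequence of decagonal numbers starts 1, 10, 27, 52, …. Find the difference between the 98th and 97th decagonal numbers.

777

Consecutive decagonal numbers differ by 8n − 7: here 8·98 − 7 = 777.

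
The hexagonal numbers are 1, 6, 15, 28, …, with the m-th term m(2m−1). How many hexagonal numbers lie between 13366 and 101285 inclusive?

144

The n-th hexagonal number is n(2n−1).
Smallest index with value ≥ 13366: n = 82 (giving 13366).
Largest index with value ≤ 101285: n = 225 (giving 101025).
Indices 82 through 225: 144 terms.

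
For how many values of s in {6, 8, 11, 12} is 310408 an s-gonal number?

1

s = 6: P(6, 394) = 310078 and P(6, 395) = 311655; 310408 is not s-gonal.
s = 8: P(8, 322) = 310408. ✓
s = 11: P(11, 263) = 310340 and P(11, 264) = 312708; 310408 is not s-gonal.
s = 12: P(12, 249) = 309009 and P(12, 250) = 311500; 310408 is not s-gonal.
Hits: s ∈ {8} → 1.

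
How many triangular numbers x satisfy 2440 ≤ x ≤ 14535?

The n-th triangular number is n(n+1)/2.
Smallest index with value ≥ 2440: n = 70 (giving 2485).
Largest index with value ≤ 14535: n = 170 (giving 14535).
Indices 70 through 170: 101 terms.

101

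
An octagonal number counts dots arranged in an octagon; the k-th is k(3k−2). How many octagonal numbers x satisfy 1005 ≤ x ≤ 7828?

The n-th octagonal number is n(3n−2).
Smallest index with value ≥ 1005: n = 19 (giving 1045).
Largest index with value ≤ 7828: n = 51 (giving 7701).
Indices 19 through 51: 33 terms.

33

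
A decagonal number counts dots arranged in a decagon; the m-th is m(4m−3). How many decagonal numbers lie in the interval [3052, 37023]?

The n-th decagonal number is n(4n−3).
Smallest index with value ≥ 3052: n = 28 (giving 3052).
Largest index with value ≤ 37023: n = 96 (giving 36576).
Indices 28 through 96: 69 terms.

69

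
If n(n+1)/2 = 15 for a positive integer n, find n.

5

Set n(n+1)/2 = 15, giving n² + n − 30 = 0.
The discriminant is 1 + 8·15 = 121, and √121 = 11.
So n = (-1 + 11) / 2 = 10/2 = 5.
Check: 5·6/2 = 15. ✓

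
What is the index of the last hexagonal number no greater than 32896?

128

Solve n(2n−1) ≤ 32896 for integer n.
n = 128 gives 32640 ≤ 32896, while n = 129 gives 33153 > 32896; so the answer is index 128.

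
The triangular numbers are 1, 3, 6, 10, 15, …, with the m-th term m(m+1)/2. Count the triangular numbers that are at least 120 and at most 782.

The n-th triangular number is n(n+1)/2.
Smallest index with value ≥ 120: n = 15 (giving 120).
Largest index with value ≤ 782: n = 39 (giving 780).
Indices 15 through 39: 25 terms.

25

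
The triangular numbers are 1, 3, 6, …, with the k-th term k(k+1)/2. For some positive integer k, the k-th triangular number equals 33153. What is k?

Set n(n+1)/2 = 33153, giving n² + n − 66306 = 0.
The discriminant is 1 + 8·33153 = 265225, and √265225 = 515.
So n = (-1 + 515) / 2 = 514/2 = 257.

257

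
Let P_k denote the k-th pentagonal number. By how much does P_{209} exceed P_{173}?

209·(3·209 − 1)/2 = 65417 and 173·(3·173 − 1)/2 = 44807.
Difference: 65417 − 44807 = 20610.

20610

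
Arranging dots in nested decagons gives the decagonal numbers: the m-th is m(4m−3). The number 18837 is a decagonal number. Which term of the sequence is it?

69

Set n(4n−3) = 18837, giving 4n² − 3n − 18837 = 0.
The discriminant is 9 + 16·18837 = 301401, and √301401 = 549.
So n = (3 + 549) / 8 = 552/8 = 69.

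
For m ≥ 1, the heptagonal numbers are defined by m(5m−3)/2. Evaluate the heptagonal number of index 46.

46·(5·46 − 3)/2 = 46·227/2 = 5221.

5221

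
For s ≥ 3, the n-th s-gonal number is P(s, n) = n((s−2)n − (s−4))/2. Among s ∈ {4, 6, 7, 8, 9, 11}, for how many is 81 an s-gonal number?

s = 4: P(4, 9) = 81. ✓
s = 6: P(6, 6) = 66 and P(6, 7) = 91; 81 is not s-gonal.
s = 7: P(7, 6) = 81. ✓
s = 8: P(8, 5) = 65 and P(8, 6) = 96; 81 is not s-gonal.
s = 9: P(9, 5) = 75 and P(9, 6) = 111; 81 is not s-gonal.
s = 11: P(11, 4) = 58 and P(11, 5) = 95; 81 is not s-gonal.
Hits: s ∈ {4, 7} → 2.

2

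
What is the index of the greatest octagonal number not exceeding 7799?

Solve n(3n−2) ≤ 7799 for integer n.
n = 51 gives 7701 ≤ 7799, while n = 52 gives 8008 > 7799; so the answer is index 51.

51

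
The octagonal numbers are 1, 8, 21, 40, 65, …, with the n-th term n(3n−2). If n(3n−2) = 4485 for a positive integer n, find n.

Set n(3n−2) = 4485, giving 3n² − 2n − 4485 = 0.
So n = (2 + 232) / 6 = 234/6 = 39.
Check: 39·(3·39 − 2) = 4485. ✓

39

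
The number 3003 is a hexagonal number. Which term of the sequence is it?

Set n(2n−1) = 3003, giving 2n² − n − 3003 = 0.
The discriminant is 1 + 8·3003 = 24025, and √24025 = 155.
So n = (1 + 155) / 4 = 156/4 = 39.
Check: 39·(2·39 − 1) = 3003. ✓

39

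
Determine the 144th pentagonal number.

31032

144·(3·144 − 1)/2 = 144·431/2 = 31032.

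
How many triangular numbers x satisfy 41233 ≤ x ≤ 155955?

271

The n-th triangular number is n(n+1)/2.
Smallest index with value ≥ 41233: n = 287 (giving 41328).
Largest index with value ≤ 155955: n = 557 (giving 155403).
Indices 287 through 557: 271 terms.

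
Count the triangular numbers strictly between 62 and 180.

The n-th triangular number is n(n+1)/2.
Smallest index with value > 62: n = 11 (giving 66).
Largest index with value < 180: n = 18 (giving 171).
Indices 11 through 18: 8 terms.

8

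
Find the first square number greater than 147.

169

Solve n² > 147 for integer n.
The largest n with value ≤ 147 is 12 (since 144 ≤ 147 < 169), so the first above is n = 13, value 169.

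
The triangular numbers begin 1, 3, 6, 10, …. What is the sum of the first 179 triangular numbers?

Σ i(i+1)/2 = (Σi² + Σi) / 2 over i = 1..179.
Σi = 16110 and Σi² = 1927830.
(1·1927830 + 1·16110) / 2 = 1943940/2 = 971970.

971970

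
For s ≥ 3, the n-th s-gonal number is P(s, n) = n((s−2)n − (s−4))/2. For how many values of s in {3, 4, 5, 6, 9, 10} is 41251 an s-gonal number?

1

s = 3: P(3, 286) = 41041 and P(3, 287) = 41328; 41251 is not s-gonal.
s = 4: P(4, 203) = 41209 and P(4, 204) = 41616; 41251 is not s-gonal.
s = 5: P(5, 166) = 41251. ✓
s = 6: P(6, 143) = 40755 and P(6, 144) = 41328; 41251 is not s-gonal.
s = 9: P(9, 108) = 40554 and P(9, 109) = 41311; 41251 is not s-gonal.
s = 10: P(10, 101) = 40501 and P(10, 102) = 41310; 41251 is not s-gonal.
Hits: s ∈ {5} → 1.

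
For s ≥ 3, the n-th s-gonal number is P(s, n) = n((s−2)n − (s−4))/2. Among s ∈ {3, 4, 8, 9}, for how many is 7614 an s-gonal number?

s = 3: P(3, 122) = 7503 and P(3, 123) = 7626; 7614 is not s-gonal.
s = 4: P(4, 87) = 7569 and P(4, 88) = 7744; 7614 is not s-gonal.
s = 8: P(8, 50) = 7400 and P(8, 51) = 7701; 7614 is not s-gonal.
s = 9: P(9, 47) = 7614. ✓
Hits: s ∈ {9} → 1.

1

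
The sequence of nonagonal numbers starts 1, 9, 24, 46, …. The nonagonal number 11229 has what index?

57

Set n(7n−5)/2 = 11229, giving 7n² − 5n − 22458 = 0.
The discriminant is 25 + 56·11229 = 628849, and √628849 = 793.
So n = (5 + 793) / 14 = 798/14 = 57.
Check: 57·(7·57 − 5)/2 = 11229. ✓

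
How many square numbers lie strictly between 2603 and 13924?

The n-th square number is n².
Smallest index with value > 2603: n = 52 (giving 2704).
Largest index with value < 13924: n = 117 (giving 13689).
Indices 52 through 117: 66 terms.

66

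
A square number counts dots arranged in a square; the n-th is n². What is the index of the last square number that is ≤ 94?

Solve n² ≤ 94 for integer n.
n = 9 gives 81 ≤ 94, while n = 10 gives 100 > 94; so the answer is index 9.

9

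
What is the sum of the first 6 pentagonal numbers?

Σ i(3i−1)/2 = (3Σi² − Σi) / 2 over i = 1..6.
Σi = 21 and Σi² = 91.
(3·91 − 1·21) / 2 = 252/2 = 126.

126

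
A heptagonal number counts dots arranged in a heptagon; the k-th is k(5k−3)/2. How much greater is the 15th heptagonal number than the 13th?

15·(5·15 − 3)/2 = 540 and 13·(5·13 − 3)/2 = 403.
Difference: 540 − 403 = 137.

137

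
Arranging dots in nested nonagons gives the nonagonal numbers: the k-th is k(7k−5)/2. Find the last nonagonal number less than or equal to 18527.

Solve n(7n−5)/2 ≤ 18527 for integer n.
n = 73 gives 18469 ≤ 18527, while n = 74 gives 18981 > 18527; so the answer is 18469.

18469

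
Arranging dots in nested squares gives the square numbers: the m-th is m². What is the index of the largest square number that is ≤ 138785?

Solve n² ≤ 138785 for integer n.
n = 372 gives 138384 ≤ 138785, while n = 373 gives 139129 > 138785; so the answer is index 372.

372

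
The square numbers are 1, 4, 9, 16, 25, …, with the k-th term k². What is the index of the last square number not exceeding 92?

9

Solve n² ≤ 92 for integer n.
n = 9 gives 81 ≤ 92, while n = 10 gives 100 > 92; so the answer is index 9.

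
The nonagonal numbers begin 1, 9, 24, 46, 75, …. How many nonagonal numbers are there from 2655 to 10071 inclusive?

The n-th nonagonal number is n(7n−5)/2.
Smallest index with value ≥ 2655: n = 28 (giving 2674).
Largest index with value ≤ 10071: n = 54 (giving 10071).
Indices 28 through 54: 27 terms.

27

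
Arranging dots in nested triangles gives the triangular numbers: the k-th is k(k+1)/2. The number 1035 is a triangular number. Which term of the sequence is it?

Set n(n+1)/2 = 1035, giving n² + n − 2070 = 0.
The discriminant is 1 + 8·1035 = 8281, and √8281 = 91.
So n = (-1 + 91) / 2 = 90/2 = 45.

45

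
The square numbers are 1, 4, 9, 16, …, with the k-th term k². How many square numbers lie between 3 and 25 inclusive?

4

The n-th square number is n².
Smallest index with value ≥ 3: n = 2 (giving 4).
Largest index with value ≤ 25: n = 5 (giving 25).
Indices 2 through 5: 4 terms.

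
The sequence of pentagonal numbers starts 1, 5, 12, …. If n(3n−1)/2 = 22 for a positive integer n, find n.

Set n(3n−1)/2 = 22, giving 3n² − n − 44 = 0.
The discriminant is 1 + 24·22 = 529, and √529 = 23.
So n = (1 + 23) / 6 = 24/6 = 4.

4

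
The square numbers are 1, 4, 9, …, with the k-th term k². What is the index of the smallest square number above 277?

Solve n² > 277 for integer n.
The largest n with value ≤ 277 is 16 (since 256 ≤ 277 < 289), so the first above is n = 17, value 289.

17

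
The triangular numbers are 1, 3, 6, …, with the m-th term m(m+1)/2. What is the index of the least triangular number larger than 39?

9

Solve n(n+1)/2 > 39 for integer n.
The largest n with value ≤ 39 is 8 (since 36 ≤ 39 < 45), so the first above is n = 9, value 45.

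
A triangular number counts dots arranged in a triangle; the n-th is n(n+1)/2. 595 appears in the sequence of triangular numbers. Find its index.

Set n(n+1)/2 = 595, giving n² + n − 1190 = 0.
So n = (-1 + 69) / 2 = 68/2 = 34.
Check: 34·35/2 = 595. ✓

34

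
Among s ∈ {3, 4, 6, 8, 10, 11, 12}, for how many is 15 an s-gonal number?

2

s = 3: P(3, 5) = 15. ✓
s = 4: P(4, 3) = 9 and P(4, 4) = 16; 15 is not s-gonal.
s = 6: P(6, 3) = 15. ✓
s = 8: P(8, 2) = 8 and P(8, 3) = 21; 15 is not s-gonal.
s = 10: P(10, 2) = 10 and P(10, 3) = 27; 15 is not s-gonal.
s = 11: P(11, 2) = 11 and P(11, 3) = 30; 15 is not s-gonal.
s = 12: P(12, 2) = 12 and P(12, 3) = 33; 15 is not s-gonal.
Hits: s ∈ {3, 6} → 2.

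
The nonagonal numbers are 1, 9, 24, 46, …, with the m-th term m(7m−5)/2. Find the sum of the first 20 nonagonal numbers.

Σ i(7i−5)/2 = (7Σi² − 5Σi) / 2 over i = 1..20.
Σi = 210 and Σi² = 2870.
(7·2870 − 5·210) / 2 = 19040/2 = 9520.

9520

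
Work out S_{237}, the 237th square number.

56169

237² = 56169.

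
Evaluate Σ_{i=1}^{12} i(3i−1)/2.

Σ i(3i−1)/2 = (3Σi² − Σi) / 2 over i = 1..12.
Σi = 78 and Σi² = 650.
(3·650 − 1·78) / 2 = 1872/2 = 936.

936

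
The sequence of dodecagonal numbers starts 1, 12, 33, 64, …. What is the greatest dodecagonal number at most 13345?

13312

Solve n(5n−4) ≤ 13345 for integer n.
n = 52 gives 13312 ≤ 13345, while n = 53 gives 13833 > 13345; so the answer is 13312.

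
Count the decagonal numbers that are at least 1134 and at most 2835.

The n-th decagonal number is n(4n−3).
Smallest index with value ≥ 1134: n = 18 (giving 1242).
Largest index with value ≤ 2835: n = 27 (giving 2835).
Indices 18 through 27: 10 terms.

10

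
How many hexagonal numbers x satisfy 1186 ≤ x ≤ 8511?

The n-th hexagonal number is n(2n−1).
Smallest index with value ≥ 1186: n = 25 (giving 1225).
Largest index with value ≤ 8511: n = 65 (giving 8385).
Indices 25 through 65: 41 terms.

41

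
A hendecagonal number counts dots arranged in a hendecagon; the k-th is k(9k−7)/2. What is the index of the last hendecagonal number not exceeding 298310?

Solve n(9n−7)/2 ≤ 298310 for integer n.
n = 257 gives 296321 ≤ 298310, while n = 258 gives 298635 > 298310; so the answer is index 257.

257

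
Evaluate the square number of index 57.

The 57th square number is n² with n = 57.
57² = 3249.

3249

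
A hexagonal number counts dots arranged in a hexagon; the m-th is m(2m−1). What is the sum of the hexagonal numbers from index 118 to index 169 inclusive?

2157558

Σ i(2i−1) = 2Σi² − Σi over i = 118..169.
Σi = 14365 − 6903 = 7462 and Σi² = 1623245 − 540735 = 1082510.
2·1082510 − 1·7462 = 2157558.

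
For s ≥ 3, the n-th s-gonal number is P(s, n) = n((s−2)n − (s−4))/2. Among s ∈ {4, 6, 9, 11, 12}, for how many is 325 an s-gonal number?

s = 4: P(4, 18) = 324 and P(4, 19) = 361; 325 is not s-gonal.
s = 6: P(6, 13) = 325. ✓
s = 9: P(9, 10) = 325. ✓
s = 11: P(11, 8) = 260 and P(11, 9) = 333; 325 is not s-gonal.
s = 12: P(12, 8) = 288 and P(12, 9) = 369; 325 is not s-gonal.
Hits: s ∈ {6, 9} → 2.

2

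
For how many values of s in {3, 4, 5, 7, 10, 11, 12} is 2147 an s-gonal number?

1

s = 3: P(3, 65) = 2145 and P(3, 66) = 2211; 2147 is not s-gonal.
s = 4: P(4, 46) = 2116 and P(4, 47) = 2209; 2147 is not s-gonal.
s = 5: P(5, 38) = 2147. ✓
s = 7: P(7, 29) = 2059 and P(7, 30) = 2205; 2147 is not s-gonal.
s = 10: P(10, 23) = 2047 and P(10, 24) = 2232; 2147 is not s-gonal.
s = 11: P(11, 22) = 2101 and P(11, 23) = 2300; 2147 is not s-gonal.
s = 12: P(12, 21) = 2121 and P(12, 22) = 2332; 2147 is not s-gonal.
Hits: s ∈ {5} → 1.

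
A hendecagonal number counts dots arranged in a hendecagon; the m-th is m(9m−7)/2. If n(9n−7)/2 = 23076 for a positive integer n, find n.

72

Set n(9n−7)/2 = 23076, giving 9n² − 7n − 46152 = 0.
The discriminant is 49 + 72·23076 = 1661521, and √1661521 = 1289.
So n = (7 + 1289) / 18 = 1296/18 = 72.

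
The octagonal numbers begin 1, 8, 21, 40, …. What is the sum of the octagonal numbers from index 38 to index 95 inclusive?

Σ i(3i−2) = 3Σi² − 2Σi over i = 38..95.
Σi = 4560 − 703 = 3857 and Σi² = 290320 − 17575 = 272745.
3·272745 − 2·3857 = 810521.

810521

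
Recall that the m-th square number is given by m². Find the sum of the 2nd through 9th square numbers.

Σ_{i=2}^{9} i² = 285 − 1 = 284.

284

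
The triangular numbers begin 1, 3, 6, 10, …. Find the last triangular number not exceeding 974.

Solve n(n+1)/2 ≤ 974 for integer n.
n = 43 gives 946 ≤ 974, while n = 44 gives 990 > 974; so the answer is 946.

946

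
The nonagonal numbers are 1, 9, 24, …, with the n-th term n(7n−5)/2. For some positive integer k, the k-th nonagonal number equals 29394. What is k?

Set n(7n−5)/2 = 29394, giving 7n² − 5n − 58788 = 0.
The discriminant is 25 + 56·29394 = 1646089, and √1646089 = 1283.
So n = (5 + 1283) / 14 = 1288/14 = 92.

92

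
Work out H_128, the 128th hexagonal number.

The 128th hexagonal number is n(2n−1) with n = 128.
128·(2·128 − 1) = 128·255 = 32640.

32640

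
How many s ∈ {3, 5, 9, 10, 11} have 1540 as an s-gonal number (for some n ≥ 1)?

2

s = 3: P(3, 55) = 1540. ✓
s = 5: P(5, 32) = 1520 and P(5, 33) = 1617; 1540 is not s-gonal.
s = 9: P(9, 21) = 1491 and P(9, 22) = 1639; 1540 is not s-gonal.
s = 10: P(10, 20) = 1540. ✓
s = 11: P(11, 18) = 1395 and P(11, 19) = 1558; 1540 is not s-gonal.
Hits: s ∈ {3, 10} → 2.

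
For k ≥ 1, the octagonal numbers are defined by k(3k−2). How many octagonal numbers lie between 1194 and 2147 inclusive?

7

The n-th octagonal number is n(3n−2).
Smallest index with value ≥ 1194: n = 21 (giving 1281).
Largest index with value ≤ 2147: n = 27 (giving 2133).
Indices 21 through 27: 7 terms.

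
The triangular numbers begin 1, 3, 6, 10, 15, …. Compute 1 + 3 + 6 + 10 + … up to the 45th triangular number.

Σ i(i+1)/2 = (Σi² + Σi) / 2 over i = 1..45.
Σi = 1035 and Σi² = 31395.
(1·31395 + 1·1035) / 2 = 32430/2 = 16215.

16215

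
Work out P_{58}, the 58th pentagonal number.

58·(3·58 − 1)/2 = 58·173/2 = 5017.

5017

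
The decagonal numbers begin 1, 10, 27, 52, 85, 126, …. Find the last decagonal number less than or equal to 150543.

Solve n(4n−3) ≤ 150543 for integer n.
n = 194 gives 149962 ≤ 150543, while n = 195 gives 151515 > 150543; so the answer is 149962.

149962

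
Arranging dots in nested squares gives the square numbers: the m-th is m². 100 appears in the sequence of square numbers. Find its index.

10

We need n² = 100, so n = √100 = 10.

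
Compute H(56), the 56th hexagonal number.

6216

The 56th hexagonal number is n(2n−1) with n = 56.
56·(2·56 − 1) = 56·111 = 6216.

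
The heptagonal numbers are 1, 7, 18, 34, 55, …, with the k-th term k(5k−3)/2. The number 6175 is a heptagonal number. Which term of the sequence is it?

Set n(5n−3)/2 = 6175, giving 5n² − 3n − 12350 = 0.
The discriminant is 9 + 40·6175 = 247009, and √247009 = 497.
So n = (3 + 497) / 10 = 500/10 = 50.

50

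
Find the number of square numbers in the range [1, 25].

5

The n-th square number is n².
Smallest index with value ≥ 1: n = 1 (giving 1).
Largest index with value ≤ 25: n = 5 (giving 25).
Indices 1 through 5: 5 terms.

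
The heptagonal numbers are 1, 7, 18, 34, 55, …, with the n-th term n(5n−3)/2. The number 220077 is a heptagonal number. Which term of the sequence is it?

297

Set n(5n−3)/2 = 220077, giving 5n² − 3n − 440154 = 0.
The discriminant is 9 + 40·220077 = 8803089, and √8803089 = 2967.
So n = (3 + 2967) / 10 = 2970/10 = 297.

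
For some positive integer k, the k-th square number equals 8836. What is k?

We need n² = 8836, so n = √8836 = 94.

94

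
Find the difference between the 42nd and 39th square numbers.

42² = 1764 and 39² = 1521.
Difference: 1764 − 1521 = 243.

243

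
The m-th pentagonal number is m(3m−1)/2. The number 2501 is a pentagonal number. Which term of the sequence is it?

Set n(3n−1)/2 = 2501, giving 3n² − n − 5002 = 0.
The discriminant is 1 + 24·2501 = 60025, and √60025 = 245.
So n = (1 + 245) / 6 = 246/6 = 41.
Check: 41·(3·41 − 1)/2 = 2501. ✓

41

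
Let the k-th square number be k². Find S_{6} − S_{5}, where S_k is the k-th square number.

11

n² − (n−1)² = 2n − 1, so 6² − 5² = 2·6 − 1 = 11.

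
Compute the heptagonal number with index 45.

4995

The 45th heptagonal number is n(5n−3)/2 with n = 45.
45·(5·45 − 3)/2 = 45·222/2 = 45·111 = 4995.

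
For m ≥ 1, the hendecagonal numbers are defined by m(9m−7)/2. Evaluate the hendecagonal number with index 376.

376·(9·376 − 7)/2 = 376·3377/2 = 634876.

634876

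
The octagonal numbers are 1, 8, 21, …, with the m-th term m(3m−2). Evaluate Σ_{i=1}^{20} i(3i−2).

Σ i(3i−2) = 3Σi² − 2Σi over i = 1..20.
Σi = 210 and Σi² = 2870.
3·2870 − 2·210 = 8190.

8190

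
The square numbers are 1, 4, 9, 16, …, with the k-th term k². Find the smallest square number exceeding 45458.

Solve n² > 45458 for integer n.
The largest n with value ≤ 45458 is 213 (since 45369 ≤ 45458 < 45796), so the first above is n = 214, value 45796.

45796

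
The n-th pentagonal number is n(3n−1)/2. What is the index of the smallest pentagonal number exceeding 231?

13

Solve n(3n−1)/2 > 231 for integer n.
The largest n with value ≤ 231 is 12 (since 210 ≤ 231 < 247), so the first above is n = 13, value 247.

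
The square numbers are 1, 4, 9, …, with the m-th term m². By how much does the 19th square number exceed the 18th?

n² − (n−1)² = 2n − 1, so 19² − 18² = 2·19 − 1 = 37.

37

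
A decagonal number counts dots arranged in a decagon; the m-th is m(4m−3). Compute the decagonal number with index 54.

11502

The 54th decagonal number is n(4n−3) with n = 54.
54·(4·54 − 3) = 54·213 = 11502.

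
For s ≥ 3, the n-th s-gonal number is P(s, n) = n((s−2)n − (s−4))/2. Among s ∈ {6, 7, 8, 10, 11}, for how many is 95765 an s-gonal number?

s = 6: P(6, 219) = 95703 and P(6, 220) = 96580; 95765 is not s-gonal.
s = 7: P(7, 196) = 95746 and P(7, 197) = 96727; 95765 is not s-gonal.
s = 8: P(8, 179) = 95765. ✓
s = 10: P(10, 155) = 95635 and P(10, 156) = 96876; 95765 is not s-gonal.
s = 11: P(11, 146) = 95411 and P(11, 147) = 96726; 95765 is not s-gonal.
Hits: s ∈ {8} → 1.

1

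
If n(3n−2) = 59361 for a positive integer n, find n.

141

Set n(3n−2) = 59361, giving 3n² − 2n − 59361 = 0.
The discriminant is 4 + 12·59361 = 712336, and √712336 = 844.
So n = (2 + 844) / 6 = 846/6 = 141.
Check: 141·(3·141 − 2) = 59361. ✓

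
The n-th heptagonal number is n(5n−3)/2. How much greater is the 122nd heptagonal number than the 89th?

17358

122·(5·122 − 3)/2 = 37027 and 89·(5·89 − 3)/2 = 19669.
Difference: 37027 − 19669 = 17358.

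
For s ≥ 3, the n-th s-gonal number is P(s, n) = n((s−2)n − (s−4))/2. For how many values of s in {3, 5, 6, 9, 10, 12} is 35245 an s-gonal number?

s = 3: P(3, 265) = 35245. ✓
s = 5: P(5, 153) = 35037 and P(5, 154) = 35497; 35245 is not s-gonal.
s = 6: P(6, 133) = 35245. ✓
s = 9: P(9, 100) = 34750 and P(9, 101) = 35451; 35245 is not s-gonal.
s = 10: P(10, 94) = 35062 and P(10, 95) = 35815; 35245 is not s-gonal.
s = 12: P(12, 84) = 34944 and P(12, 85) = 35785; 35245 is not s-gonal.
Hits: s ∈ {3, 6} → 2.

2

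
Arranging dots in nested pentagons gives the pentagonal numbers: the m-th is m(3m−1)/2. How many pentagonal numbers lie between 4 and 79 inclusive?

The n-th pentagonal number is n(3n−1)/2.
Smallest index with value ≥ 4: n = 2 (giving 5).
Largest index with value ≤ 79: n = 7 (giving 70).
Indices 2 through 7: 6 terms.

6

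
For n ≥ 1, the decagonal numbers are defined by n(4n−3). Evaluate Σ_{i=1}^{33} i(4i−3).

Σ i(4i−3) = 4Σi² − 3Σi over i = 1..33.
Σi = 561 and Σi² = 12529.
4·12529 − 3·561 = 48433.

48433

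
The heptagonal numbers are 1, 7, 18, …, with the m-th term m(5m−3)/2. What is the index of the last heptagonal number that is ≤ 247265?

314

Solve n(5n−3)/2 ≤ 247265 for integer n.
n = 314 gives 246019 ≤ 247265, while n = 315 gives 247590 > 247265; so the answer is index 314.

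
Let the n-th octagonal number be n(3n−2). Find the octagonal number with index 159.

The 159th octagonal number is n(3n−2) with n = 159.
159·(3·159 − 2) = 159·475 = 75525.

75525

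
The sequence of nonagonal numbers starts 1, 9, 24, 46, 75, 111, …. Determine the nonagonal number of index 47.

7614

47·(7·47 − 5)/2 = 47·324/2 = 47·162 = 7614.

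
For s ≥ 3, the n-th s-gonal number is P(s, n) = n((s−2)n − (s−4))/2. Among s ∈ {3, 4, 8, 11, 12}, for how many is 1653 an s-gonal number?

1

s = 3: P(3, 57) = 1653. ✓
s = 4: P(4, 40) = 1600 and P(4, 41) = 1681; 1653 is not s-gonal.
s = 8: P(8, 23) = 1541 and P(8, 24) = 1680; 1653 is not s-gonal.
s = 11: P(11, 19) = 1558 and P(11, 20) = 1730; 1653 is not s-gonal.
s = 12: P(12, 18) = 1548 and P(12, 19) = 1729; 1653 is not s-gonal.
Hits: s ∈ {3} → 1.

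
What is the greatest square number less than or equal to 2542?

Solve n² ≤ 2542 for integer n.
n = 50 gives 2500 ≤ 2542, while n = 51 gives 2601 > 2542; so the answer is 2500.

2500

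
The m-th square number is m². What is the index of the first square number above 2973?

55

Solve n² > 2973 for integer n.
The largest n with value ≤ 2973 is 54 (since 2916 ≤ 2973 < 3025), so the first above is n = 55, value 3025.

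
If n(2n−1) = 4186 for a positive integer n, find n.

46

Set n(2n−1) = 4186, giving 2n² − n − 4186 = 0.
The discriminant is 1 + 8·4186 = 33489, and √33489 = 183.
So n = (1 + 183) / 4 = 184/4 = 46.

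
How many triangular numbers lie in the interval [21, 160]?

12

The n-th triangular number is n(n+1)/2.
Smallest index with value ≥ 21: n = 6 (giving 21).
Largest index with value ≤ 160: n = 17 (giving 153).
Indices 6 through 17: 12 terms.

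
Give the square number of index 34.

The 34th square number is n² with n = 34.
34² = 1156.

1156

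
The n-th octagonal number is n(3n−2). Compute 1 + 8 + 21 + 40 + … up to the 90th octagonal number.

733005

Σ i(3i−2) = 3Σi² − 2Σi over i = 1..90.
Σi = 4095 and Σi² = 247065.
3·247065 − 2·4095 = 733005.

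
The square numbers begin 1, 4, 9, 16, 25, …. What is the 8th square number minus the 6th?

28

8² = 64 and 6² = 36.
Difference: 64 − 36 = 28.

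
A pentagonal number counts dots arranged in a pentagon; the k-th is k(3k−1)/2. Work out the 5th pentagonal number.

35

5·(3·5 − 1)/2 = 5·14/2 = 5·7 = 35.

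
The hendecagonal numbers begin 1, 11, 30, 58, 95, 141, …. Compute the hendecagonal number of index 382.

655321

The 382nd hendecagonal number is n(9n−7)/2 with n = 382.
382·(9·382 − 7)/2 = 382·3431/2 = 655321.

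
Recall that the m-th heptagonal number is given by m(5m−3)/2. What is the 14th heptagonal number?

469

The 14th heptagonal number is n(5n−3)/2 with n = 14.
14·(5·14 − 3)/2 = 14·67/2 = 469.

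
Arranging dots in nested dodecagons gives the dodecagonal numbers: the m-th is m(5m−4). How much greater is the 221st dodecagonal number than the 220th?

2201

Consecutive dodecagonal numbers differ by 10n − 9: here 10·221 − 9 = 2201.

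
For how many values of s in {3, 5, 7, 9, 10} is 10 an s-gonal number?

2

s = 3: P(3, 4) = 10. ✓
s = 5: P(5, 2) = 5 and P(5, 3) = 12; 10 is not s-gonal.
s = 7: P(7, 2) = 7 and P(7, 3) = 18; 10 is not s-gonal.
s = 9: P(9, 2) = 9 and P(9, 3) = 24; 10 is not s-gonal.
s = 10: P(10, 2) = 10. ✓
Hits: s ∈ {3, 10} → 2.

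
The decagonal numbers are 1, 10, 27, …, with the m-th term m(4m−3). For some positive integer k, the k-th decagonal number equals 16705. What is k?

Set n(4n−3) = 16705, giving 4n² − 3n − 16705 = 0.
So n = (3 + 517) / 8 = 520/8 = 65.
Check: 65·(4·65 − 3) = 16705. ✓

65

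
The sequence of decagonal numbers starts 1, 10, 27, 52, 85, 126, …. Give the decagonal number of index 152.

91960

152·(4·152 − 3) = 152·605 = 91960.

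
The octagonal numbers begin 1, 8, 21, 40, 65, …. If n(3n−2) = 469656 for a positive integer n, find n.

Set n(3n−2) = 469656, giving 3n² − 2n − 469656 = 0.
So n = (2 + 2374) / 6 = 2376/6 = 396.

396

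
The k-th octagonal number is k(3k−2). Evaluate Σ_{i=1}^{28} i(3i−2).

22330

Σ i(3i−2) = 3Σi² − 2Σi over i = 1..28.
Σi = 406 and Σi² = 7714.
3·7714 − 2·406 = 22330.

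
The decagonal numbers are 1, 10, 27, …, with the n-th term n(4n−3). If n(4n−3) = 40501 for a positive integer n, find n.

101

Set n(4n−3) = 40501, giving 4n² − 3n − 40501 = 0.
The discriminant is 9 + 16·40501 = 648025, and √648025 = 805.
So n = (3 + 805) / 8 = 808/8 = 101.
Check: 101·(4·101 − 3) = 40501. ✓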